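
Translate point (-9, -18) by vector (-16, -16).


Translation: (x+dx, y+dy) = (-9+-16, -18+-16) = (-25, -34)

(-25, -34)


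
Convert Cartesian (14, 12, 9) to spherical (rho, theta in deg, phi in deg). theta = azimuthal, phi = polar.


rho = sqrt(14^2 + 12^2 + 9^2) = 20.5183
theta = atan2(12, 14) = 40.6013 deg
phi = acos(9/20.5183) = 63.9833 deg

rho = 20.5183, theta = 40.6013 deg, phi = 63.9833 deg


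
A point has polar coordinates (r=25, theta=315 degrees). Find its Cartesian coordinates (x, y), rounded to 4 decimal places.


x = 25 * cos(315) = 17.6777
y = 25 * sin(315) = -17.6777

(17.6777, -17.6777)


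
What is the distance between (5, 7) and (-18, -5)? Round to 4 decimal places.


d = sqrt((-18-5)^2 + (-5-7)^2) = 25.9422

25.9422


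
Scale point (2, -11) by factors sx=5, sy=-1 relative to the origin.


Scaling: (x*sx, y*sy) = (2*5, -11*-1) = (10, 11)

(10, 11)


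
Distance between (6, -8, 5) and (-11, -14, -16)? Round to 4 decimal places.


d = sqrt((-11-6)^2 + (-14--8)^2 + (-16-5)^2) = 27.6767

27.6767


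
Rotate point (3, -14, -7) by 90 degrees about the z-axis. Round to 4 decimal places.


x' = 3*cos(90) - -14*sin(90) = 14
y' = 3*sin(90) + -14*cos(90) = 3
z' = -7

(14, 3, -7)


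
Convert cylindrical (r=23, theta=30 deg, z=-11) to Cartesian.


x = 23 * cos(30) = 19.9186
y = 23 * sin(30) = 11.5
z = -11

(19.9186, 11.5, -11)


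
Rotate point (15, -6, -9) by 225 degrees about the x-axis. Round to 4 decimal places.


x' = 15
y' = -6*cos(225) - -9*sin(225) = -2.1213
z' = -6*sin(225) + -9*cos(225) = 10.6066

(15, -2.1213, 10.6066)


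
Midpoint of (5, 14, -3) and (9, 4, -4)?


Midpoint = ((5+9)/2, (14+4)/2, (-3+-4)/2) = (7, 9, -3.5)

(7, 9, -3.5)


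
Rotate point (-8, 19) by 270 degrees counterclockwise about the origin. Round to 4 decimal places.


x' = -8*cos(270) - 19*sin(270) = 19
y' = -8*sin(270) + 19*cos(270) = 8

(19, 8)


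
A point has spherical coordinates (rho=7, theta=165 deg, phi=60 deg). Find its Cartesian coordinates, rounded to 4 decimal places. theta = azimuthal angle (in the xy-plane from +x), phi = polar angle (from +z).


x = 7 * sin(60) * cos(165) = -5.8556
y = 7 * sin(60) * sin(165) = 1.569
z = 7 * cos(60) = 3.5

(-5.8556, 1.569, 3.5)


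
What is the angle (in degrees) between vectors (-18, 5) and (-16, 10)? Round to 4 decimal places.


dot = -18*-16 + 5*10 = 338
|u| = 18.6815, |v| = 18.868
cos(angle) = 0.9589
angle = 16.4813 degrees

16.4813 degrees


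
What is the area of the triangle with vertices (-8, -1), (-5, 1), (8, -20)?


Area = |x1(y2-y3) + x2(y3-y1) + x3(y1-y2)| / 2
= |-8*(1--20) + -5*(-20--1) + 8*(-1-1)| / 2
= 44.5

44.5


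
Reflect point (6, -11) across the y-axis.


Reflection across y-axis: (x, y) -> (-x, y)
(6, -11) -> (-6, -11)

(-6, -11)


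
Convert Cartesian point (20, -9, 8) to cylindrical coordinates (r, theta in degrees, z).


r = sqrt(20^2 + (-9)^2) = 21.9317
theta = atan2(-9, 20) = 335.7723 deg
z = 8

r = 21.9317, theta = 335.7723 deg, z = 8


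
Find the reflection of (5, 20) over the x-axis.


Reflection across x-axis: (x, y) -> (x, -y)
(5, 20) -> (5, -20)

(5, -20)


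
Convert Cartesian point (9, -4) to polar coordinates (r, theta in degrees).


r = sqrt(9^2 + (-4)^2) = 9.8489
theta = atan2(-4, 9) = 336.0375 degrees

r = 9.8489, theta = 336.0375 degrees


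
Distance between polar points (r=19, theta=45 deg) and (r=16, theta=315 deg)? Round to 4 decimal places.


d = sqrt(r1^2 + r2^2 - 2*r1*r2*cos(t2-t1))
d = sqrt(19^2 + 16^2 - 2*19*16*cos(315-45)) = 24.8395

24.8395


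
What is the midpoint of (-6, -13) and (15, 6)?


Midpoint = ((-6+15)/2, (-13+6)/2) = (4.5, -3.5)

(4.5, -3.5)


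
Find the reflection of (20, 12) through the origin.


Reflection through origin: (x, y) -> (-x, -y)
(20, 12) -> (-20, -12)

(-20, -12)


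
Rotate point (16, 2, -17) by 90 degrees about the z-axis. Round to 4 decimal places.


x' = 16*cos(90) - 2*sin(90) = -2
y' = 16*sin(90) + 2*cos(90) = 16
z' = -17

(-2, 16, -17)


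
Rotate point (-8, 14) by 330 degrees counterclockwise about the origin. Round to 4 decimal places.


x' = -8*cos(330) - 14*sin(330) = 0.0718
y' = -8*sin(330) + 14*cos(330) = 16.1244

(0.0718, 16.1244)


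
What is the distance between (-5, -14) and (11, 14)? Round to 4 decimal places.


d = sqrt((11--5)^2 + (14--14)^2) = 32.249

32.249


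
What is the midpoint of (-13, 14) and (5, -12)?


Midpoint = ((-13+5)/2, (14+-12)/2) = (-4, 1)

(-4, 1)


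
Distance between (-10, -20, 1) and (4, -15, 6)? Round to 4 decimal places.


d = sqrt((4--10)^2 + (-15--20)^2 + (6-1)^2) = 15.6844

15.6844


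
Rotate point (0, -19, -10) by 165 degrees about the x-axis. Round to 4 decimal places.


x' = 0
y' = -19*cos(165) - -10*sin(165) = 20.9408
z' = -19*sin(165) + -10*cos(165) = 4.7417

(0, 20.9408, 4.7417)


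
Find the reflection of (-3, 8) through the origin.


Reflection through origin: (x, y) -> (-x, -y)
(-3, 8) -> (3, -8)

(3, -8)


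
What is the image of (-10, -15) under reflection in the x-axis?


Reflection across x-axis: (x, y) -> (x, -y)
(-10, -15) -> (-10, 15)

(-10, 15)


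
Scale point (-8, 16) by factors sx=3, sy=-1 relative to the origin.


Scaling: (x*sx, y*sy) = (-8*3, 16*-1) = (-24, -16)

(-24, -16)


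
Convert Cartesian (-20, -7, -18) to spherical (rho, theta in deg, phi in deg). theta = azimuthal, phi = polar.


rho = sqrt((-20)^2 + (-7)^2 + (-18)^2) = 27.8029
theta = atan2(-7, -20) = 199.29 deg
phi = acos(-18/27.8029) = 130.347 deg

rho = 27.8029, theta = 199.29 deg, phi = 130.347 deg


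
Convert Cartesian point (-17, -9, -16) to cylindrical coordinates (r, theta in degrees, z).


r = sqrt((-17)^2 + (-9)^2) = 19.2354
theta = atan2(-9, -17) = 207.8973 deg
z = -16

r = 19.2354, theta = 207.8973 deg, z = -16


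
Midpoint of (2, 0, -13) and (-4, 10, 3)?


Midpoint = ((2+-4)/2, (0+10)/2, (-13+3)/2) = (-1, 5, -5)

(-1, 5, -5)


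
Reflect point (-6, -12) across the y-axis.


Reflection across y-axis: (x, y) -> (-x, y)
(-6, -12) -> (6, -12)

(6, -12)


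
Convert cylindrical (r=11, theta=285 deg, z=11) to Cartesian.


x = 11 * cos(285) = 2.847
y = 11 * sin(285) = -10.6252
z = 11

(2.847, -10.6252, 11)


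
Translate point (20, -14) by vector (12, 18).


Translation: (x+dx, y+dy) = (20+12, -14+18) = (32, 4)

(32, 4)


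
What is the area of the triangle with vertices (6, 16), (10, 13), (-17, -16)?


Area = |x1(y2-y3) + x2(y3-y1) + x3(y1-y2)| / 2
= |6*(13--16) + 10*(-16-16) + -17*(16-13)| / 2
= 98.5

98.5


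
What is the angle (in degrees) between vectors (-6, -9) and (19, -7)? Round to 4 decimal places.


dot = -6*19 + -9*-7 = -51
|u| = 10.8167, |v| = 20.2485
cos(angle) = -0.2329
angle = 103.4652 degrees

103.4652 degrees


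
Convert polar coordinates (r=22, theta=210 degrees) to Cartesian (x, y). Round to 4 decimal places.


x = 22 * cos(210) = -19.0526
y = 22 * sin(210) = -11

(-19.0526, -11)


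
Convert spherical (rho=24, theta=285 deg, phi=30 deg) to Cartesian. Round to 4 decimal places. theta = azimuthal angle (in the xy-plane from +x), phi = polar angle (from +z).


x = 24 * sin(30) * cos(285) = 3.1058
y = 24 * sin(30) * sin(285) = -11.5911
z = 24 * cos(30) = 20.7846

(3.1058, -11.5911, 20.7846)


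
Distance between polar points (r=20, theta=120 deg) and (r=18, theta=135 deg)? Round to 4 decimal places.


d = sqrt(r1^2 + r2^2 - 2*r1*r2*cos(t2-t1))
d = sqrt(20^2 + 18^2 - 2*20*18*cos(135-120)) = 5.3417

5.3417


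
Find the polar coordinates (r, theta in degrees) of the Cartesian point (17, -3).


r = sqrt(17^2 + (-3)^2) = 17.2627
theta = atan2(-3, 17) = 349.992 degrees

r = 17.2627, theta = 349.992 degrees


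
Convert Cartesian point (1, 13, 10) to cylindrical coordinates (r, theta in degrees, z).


r = sqrt(1^2 + 13^2) = 13.0384
theta = atan2(13, 1) = 85.6013 deg
z = 10

r = 13.0384, theta = 85.6013 deg, z = 10


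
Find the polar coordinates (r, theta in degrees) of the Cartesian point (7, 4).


r = sqrt(7^2 + 4^2) = 8.0623
theta = atan2(4, 7) = 29.7449 degrees

r = 8.0623, theta = 29.7449 degrees


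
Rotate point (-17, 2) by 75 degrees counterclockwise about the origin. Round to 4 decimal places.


x' = -17*cos(75) - 2*sin(75) = -6.3318
y' = -17*sin(75) + 2*cos(75) = -15.9031

(-6.3318, -15.9031)


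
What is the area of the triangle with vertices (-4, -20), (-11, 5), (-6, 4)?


Area = |x1(y2-y3) + x2(y3-y1) + x3(y1-y2)| / 2
= |-4*(5-4) + -11*(4--20) + -6*(-20-5)| / 2
= 59

59


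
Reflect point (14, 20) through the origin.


Reflection through origin: (x, y) -> (-x, -y)
(14, 20) -> (-14, -20)

(-14, -20)


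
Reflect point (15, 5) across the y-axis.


Reflection across y-axis: (x, y) -> (-x, y)
(15, 5) -> (-15, 5)

(-15, 5)


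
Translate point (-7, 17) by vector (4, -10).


Translation: (x+dx, y+dy) = (-7+4, 17+-10) = (-3, 7)

(-3, 7)


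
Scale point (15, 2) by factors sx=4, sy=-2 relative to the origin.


Scaling: (x*sx, y*sy) = (15*4, 2*-2) = (60, -4)

(60, -4)


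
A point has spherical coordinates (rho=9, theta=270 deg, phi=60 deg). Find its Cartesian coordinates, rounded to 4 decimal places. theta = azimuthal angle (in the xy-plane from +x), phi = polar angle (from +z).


x = 9 * sin(60) * cos(270) = 0
y = 9 * sin(60) * sin(270) = -7.7942
z = 9 * cos(60) = 4.5

(0, -7.7942, 4.5)


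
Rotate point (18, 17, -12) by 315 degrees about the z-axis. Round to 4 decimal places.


x' = 18*cos(315) - 17*sin(315) = 24.7487
y' = 18*sin(315) + 17*cos(315) = -0.7071
z' = -12

(24.7487, -0.7071, -12)


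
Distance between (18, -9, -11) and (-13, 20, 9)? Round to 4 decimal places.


d = sqrt((-13-18)^2 + (20--9)^2 + (9--11)^2) = 46.9255

46.9255


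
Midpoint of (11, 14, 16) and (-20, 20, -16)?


Midpoint = ((11+-20)/2, (14+20)/2, (16+-16)/2) = (-4.5, 17, 0)

(-4.5, 17, 0)


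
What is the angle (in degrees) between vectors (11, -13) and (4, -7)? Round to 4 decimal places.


dot = 11*4 + -13*-7 = 135
|u| = 17.0294, |v| = 8.0623
cos(angle) = 0.9833
angle = 10.4915 degrees

10.4915 degrees


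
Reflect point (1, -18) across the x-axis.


Reflection across x-axis: (x, y) -> (x, -y)
(1, -18) -> (1, 18)

(1, 18)


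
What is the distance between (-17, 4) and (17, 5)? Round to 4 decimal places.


d = sqrt((17--17)^2 + (5-4)^2) = 34.0147

34.0147


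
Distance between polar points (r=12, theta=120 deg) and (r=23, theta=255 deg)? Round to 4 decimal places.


d = sqrt(r1^2 + r2^2 - 2*r1*r2*cos(t2-t1))
d = sqrt(12^2 + 23^2 - 2*12*23*cos(255-120)) = 32.6086

32.6086


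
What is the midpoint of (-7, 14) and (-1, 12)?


Midpoint = ((-7+-1)/2, (14+12)/2) = (-4, 13)

(-4, 13)


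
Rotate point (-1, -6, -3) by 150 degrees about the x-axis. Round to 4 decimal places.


x' = -1
y' = -6*cos(150) - -3*sin(150) = 6.6962
z' = -6*sin(150) + -3*cos(150) = -0.4019

(-1, 6.6962, -0.4019)


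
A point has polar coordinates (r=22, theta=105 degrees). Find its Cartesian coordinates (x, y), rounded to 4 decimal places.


x = 22 * cos(105) = -5.694
y = 22 * sin(105) = 21.2504

(-5.694, 21.2504)


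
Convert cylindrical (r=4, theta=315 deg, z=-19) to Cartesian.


x = 4 * cos(315) = 2.8284
y = 4 * sin(315) = -2.8284
z = -19

(2.8284, -2.8284, -19)


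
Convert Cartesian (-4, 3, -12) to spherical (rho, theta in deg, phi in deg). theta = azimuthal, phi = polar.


rho = sqrt((-4)^2 + 3^2 + (-12)^2) = 13
theta = atan2(3, -4) = 143.1301 deg
phi = acos(-12/13) = 157.3801 deg

rho = 13, theta = 143.1301 deg, phi = 157.3801 deg


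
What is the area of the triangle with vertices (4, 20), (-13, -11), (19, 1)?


Area = |x1(y2-y3) + x2(y3-y1) + x3(y1-y2)| / 2
= |4*(-11-1) + -13*(1-20) + 19*(20--11)| / 2
= 394

394


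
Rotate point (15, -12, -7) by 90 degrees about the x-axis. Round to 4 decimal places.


x' = 15
y' = -12*cos(90) - -7*sin(90) = 7
z' = -12*sin(90) + -7*cos(90) = -12

(15, 7, -12)


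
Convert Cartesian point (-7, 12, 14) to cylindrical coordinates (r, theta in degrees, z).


r = sqrt((-7)^2 + 12^2) = 13.8924
theta = atan2(12, -7) = 120.2564 deg
z = 14

r = 13.8924, theta = 120.2564 deg, z = 14


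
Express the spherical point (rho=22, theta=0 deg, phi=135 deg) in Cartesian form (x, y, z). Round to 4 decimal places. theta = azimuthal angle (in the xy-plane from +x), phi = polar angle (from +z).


x = 22 * sin(135) * cos(0) = 15.5563
y = 22 * sin(135) * sin(0) = 0
z = 22 * cos(135) = -15.5563

(15.5563, 0, -15.5563)


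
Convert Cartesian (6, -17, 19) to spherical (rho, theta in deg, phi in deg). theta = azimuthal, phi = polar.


rho = sqrt(6^2 + (-17)^2 + 19^2) = 26.1916
theta = atan2(-17, 6) = 289.44 deg
phi = acos(19/26.1916) = 43.4959 deg

rho = 26.1916, theta = 289.44 deg, phi = 43.4959 deg


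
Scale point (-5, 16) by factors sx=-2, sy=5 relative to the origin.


Scaling: (x*sx, y*sy) = (-5*-2, 16*5) = (10, 80)

(10, 80)


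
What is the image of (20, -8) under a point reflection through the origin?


Reflection through origin: (x, y) -> (-x, -y)
(20, -8) -> (-20, 8)

(-20, 8)


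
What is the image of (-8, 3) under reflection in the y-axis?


Reflection across y-axis: (x, y) -> (-x, y)
(-8, 3) -> (8, 3)

(8, 3)


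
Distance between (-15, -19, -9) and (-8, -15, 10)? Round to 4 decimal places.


d = sqrt((-8--15)^2 + (-15--19)^2 + (10--9)^2) = 20.6398

20.6398


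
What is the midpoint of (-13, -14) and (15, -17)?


Midpoint = ((-13+15)/2, (-14+-17)/2) = (1, -15.5)

(1, -15.5)


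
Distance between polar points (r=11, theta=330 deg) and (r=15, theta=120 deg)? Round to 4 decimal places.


d = sqrt(r1^2 + r2^2 - 2*r1*r2*cos(t2-t1))
d = sqrt(11^2 + 15^2 - 2*11*15*cos(120-330)) = 25.1354

25.1354


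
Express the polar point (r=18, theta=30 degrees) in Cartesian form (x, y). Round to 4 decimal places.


x = 18 * cos(30) = 15.5885
y = 18 * sin(30) = 9

(15.5885, 9)


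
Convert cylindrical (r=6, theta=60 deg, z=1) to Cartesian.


x = 6 * cos(60) = 3
y = 6 * sin(60) = 5.1962
z = 1

(3, 5.1962, 1)


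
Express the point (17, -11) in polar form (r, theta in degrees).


r = sqrt(17^2 + (-11)^2) = 20.2485
theta = atan2(-11, 17) = 327.0948 degrees

r = 20.2485, theta = 327.0948 degrees


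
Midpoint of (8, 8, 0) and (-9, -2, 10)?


Midpoint = ((8+-9)/2, (8+-2)/2, (0+10)/2) = (-0.5, 3, 5)

(-0.5, 3, 5)


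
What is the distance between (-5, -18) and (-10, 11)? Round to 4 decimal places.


d = sqrt((-10--5)^2 + (11--18)^2) = 29.4279

29.4279


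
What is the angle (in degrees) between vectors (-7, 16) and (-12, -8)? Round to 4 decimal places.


dot = -7*-12 + 16*-8 = -44
|u| = 17.4642, |v| = 14.4222
cos(angle) = -0.1747
angle = 100.0607 degrees

100.0607 degrees


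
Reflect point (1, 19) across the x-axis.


Reflection across x-axis: (x, y) -> (x, -y)
(1, 19) -> (1, -19)

(1, -19)


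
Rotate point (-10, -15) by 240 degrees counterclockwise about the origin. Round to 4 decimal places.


x' = -10*cos(240) - -15*sin(240) = -7.9904
y' = -10*sin(240) + -15*cos(240) = 16.1603

(-7.9904, 16.1603)


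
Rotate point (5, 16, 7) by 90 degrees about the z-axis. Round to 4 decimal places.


x' = 5*cos(90) - 16*sin(90) = -16
y' = 5*sin(90) + 16*cos(90) = 5
z' = 7

(-16, 5, 7)


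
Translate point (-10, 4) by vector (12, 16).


Translation: (x+dx, y+dy) = (-10+12, 4+16) = (2, 20)

(2, 20)


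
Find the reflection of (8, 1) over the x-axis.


Reflection across x-axis: (x, y) -> (x, -y)
(8, 1) -> (8, -1)

(8, -1)


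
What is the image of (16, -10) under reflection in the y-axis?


Reflection across y-axis: (x, y) -> (-x, y)
(16, -10) -> (-16, -10)

(-16, -10)


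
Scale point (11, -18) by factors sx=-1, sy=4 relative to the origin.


Scaling: (x*sx, y*sy) = (11*-1, -18*4) = (-11, -72)

(-11, -72)


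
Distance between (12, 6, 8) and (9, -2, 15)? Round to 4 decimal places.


d = sqrt((9-12)^2 + (-2-6)^2 + (15-8)^2) = 11.0454

11.0454


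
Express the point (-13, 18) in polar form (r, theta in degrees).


r = sqrt((-13)^2 + 18^2) = 22.2036
theta = atan2(18, -13) = 125.8377 degrees

r = 22.2036, theta = 125.8377 degrees


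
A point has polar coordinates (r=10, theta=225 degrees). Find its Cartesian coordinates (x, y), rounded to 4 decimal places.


x = 10 * cos(225) = -7.0711
y = 10 * sin(225) = -7.0711

(-7.0711, -7.0711)


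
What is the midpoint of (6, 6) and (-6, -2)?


Midpoint = ((6+-6)/2, (6+-2)/2) = (0, 2)

(0, 2)


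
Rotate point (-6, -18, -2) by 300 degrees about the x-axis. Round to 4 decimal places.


x' = -6
y' = -18*cos(300) - -2*sin(300) = -10.7321
z' = -18*sin(300) + -2*cos(300) = 14.5885

(-6, -10.7321, 14.5885)


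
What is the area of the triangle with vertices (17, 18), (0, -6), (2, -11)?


Area = |x1(y2-y3) + x2(y3-y1) + x3(y1-y2)| / 2
= |17*(-6--11) + 0*(-11-18) + 2*(18--6)| / 2
= 66.5

66.5


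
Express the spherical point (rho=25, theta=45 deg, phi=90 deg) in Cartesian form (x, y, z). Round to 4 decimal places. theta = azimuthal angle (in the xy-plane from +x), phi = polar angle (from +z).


x = 25 * sin(90) * cos(45) = 17.6777
y = 25 * sin(90) * sin(45) = 17.6777
z = 25 * cos(90) = 0

(17.6777, 17.6777, 0)


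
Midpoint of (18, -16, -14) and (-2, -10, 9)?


Midpoint = ((18+-2)/2, (-16+-10)/2, (-14+9)/2) = (8, -13, -2.5)

(8, -13, -2.5)


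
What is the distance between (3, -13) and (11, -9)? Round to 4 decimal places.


d = sqrt((11-3)^2 + (-9--13)^2) = 8.9443

8.9443


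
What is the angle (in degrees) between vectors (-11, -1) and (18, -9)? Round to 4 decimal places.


dot = -11*18 + -1*-9 = -189
|u| = 11.0454, |v| = 20.1246
cos(angle) = -0.8503
angle = 148.2405 degrees

148.2405 degrees


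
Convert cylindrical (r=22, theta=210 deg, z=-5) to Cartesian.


x = 22 * cos(210) = -19.0526
y = 22 * sin(210) = -11
z = -5

(-19.0526, -11, -5)


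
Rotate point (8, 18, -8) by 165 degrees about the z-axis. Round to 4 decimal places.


x' = 8*cos(165) - 18*sin(165) = -12.3861
y' = 8*sin(165) + 18*cos(165) = -15.3161
z' = -8

(-12.3861, -15.3161, -8)


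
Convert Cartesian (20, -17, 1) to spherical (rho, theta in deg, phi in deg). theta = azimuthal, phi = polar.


rho = sqrt(20^2 + (-17)^2 + 1^2) = 26.2679
theta = atan2(-17, 20) = 319.6355 deg
phi = acos(1/26.2679) = 87.8183 deg

rho = 26.2679, theta = 319.6355 deg, phi = 87.8183 deg


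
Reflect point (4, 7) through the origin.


Reflection through origin: (x, y) -> (-x, -y)
(4, 7) -> (-4, -7)

(-4, -7)


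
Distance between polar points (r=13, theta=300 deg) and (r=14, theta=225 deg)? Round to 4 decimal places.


d = sqrt(r1^2 + r2^2 - 2*r1*r2*cos(t2-t1))
d = sqrt(13^2 + 14^2 - 2*13*14*cos(225-300)) = 16.4557

16.4557


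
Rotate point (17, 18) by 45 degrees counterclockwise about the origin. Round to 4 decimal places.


x' = 17*cos(45) - 18*sin(45) = -0.7071
y' = 17*sin(45) + 18*cos(45) = 24.7487

(-0.7071, 24.7487)


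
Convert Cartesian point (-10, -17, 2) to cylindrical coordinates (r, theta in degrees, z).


r = sqrt((-10)^2 + (-17)^2) = 19.7231
theta = atan2(-17, -10) = 239.5345 deg
z = 2

r = 19.7231, theta = 239.5345 deg, z = 2


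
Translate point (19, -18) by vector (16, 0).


Translation: (x+dx, y+dy) = (19+16, -18+0) = (35, -18)

(35, -18)


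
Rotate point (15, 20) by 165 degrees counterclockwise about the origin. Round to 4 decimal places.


x' = 15*cos(165) - 20*sin(165) = -19.6653
y' = 15*sin(165) + 20*cos(165) = -15.4362

(-19.6653, -15.4362)


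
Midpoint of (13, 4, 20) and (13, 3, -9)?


Midpoint = ((13+13)/2, (4+3)/2, (20+-9)/2) = (13, 3.5, 5.5)

(13, 3.5, 5.5)


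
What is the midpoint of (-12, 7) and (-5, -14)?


Midpoint = ((-12+-5)/2, (7+-14)/2) = (-8.5, -3.5)

(-8.5, -3.5)


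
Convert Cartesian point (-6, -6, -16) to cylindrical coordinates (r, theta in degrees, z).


r = sqrt((-6)^2 + (-6)^2) = 8.4853
theta = atan2(-6, -6) = 225 deg
z = -16

r = 8.4853, theta = 225 deg, z = -16


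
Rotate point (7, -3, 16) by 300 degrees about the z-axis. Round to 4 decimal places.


x' = 7*cos(300) - -3*sin(300) = 0.9019
y' = 7*sin(300) + -3*cos(300) = -7.5622
z' = 16

(0.9019, -7.5622, 16)


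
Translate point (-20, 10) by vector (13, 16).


Translation: (x+dx, y+dy) = (-20+13, 10+16) = (-7, 26)

(-7, 26)


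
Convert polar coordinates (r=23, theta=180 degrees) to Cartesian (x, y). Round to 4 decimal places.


x = 23 * cos(180) = -23
y = 23 * sin(180) = 0

(-23, 0)


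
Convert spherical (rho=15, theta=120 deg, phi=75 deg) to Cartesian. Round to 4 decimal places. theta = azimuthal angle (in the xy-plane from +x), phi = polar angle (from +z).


x = 15 * sin(75) * cos(120) = -7.2444
y = 15 * sin(75) * sin(120) = 12.5477
z = 15 * cos(75) = 3.8823

(-7.2444, 12.5477, 3.8823)


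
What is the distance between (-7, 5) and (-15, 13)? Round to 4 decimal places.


d = sqrt((-15--7)^2 + (13-5)^2) = 11.3137

11.3137


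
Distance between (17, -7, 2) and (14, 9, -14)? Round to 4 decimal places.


d = sqrt((14-17)^2 + (9--7)^2 + (-14-2)^2) = 22.8254

22.8254


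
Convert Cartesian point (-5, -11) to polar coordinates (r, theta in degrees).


r = sqrt((-5)^2 + (-11)^2) = 12.083
theta = atan2(-11, -5) = 245.556 degrees

r = 12.083, theta = 245.556 degrees


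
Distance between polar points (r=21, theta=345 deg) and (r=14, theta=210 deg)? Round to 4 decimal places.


d = sqrt(r1^2 + r2^2 - 2*r1*r2*cos(t2-t1))
d = sqrt(21^2 + 14^2 - 2*21*14*cos(210-345)) = 32.4466

32.4466


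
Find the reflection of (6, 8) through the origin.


Reflection through origin: (x, y) -> (-x, -y)
(6, 8) -> (-6, -8)

(-6, -8)


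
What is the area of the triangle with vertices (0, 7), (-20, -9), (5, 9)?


Area = |x1(y2-y3) + x2(y3-y1) + x3(y1-y2)| / 2
= |0*(-9-9) + -20*(9-7) + 5*(7--9)| / 2
= 20

20


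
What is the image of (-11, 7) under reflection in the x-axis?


Reflection across x-axis: (x, y) -> (x, -y)
(-11, 7) -> (-11, -7)

(-11, -7)


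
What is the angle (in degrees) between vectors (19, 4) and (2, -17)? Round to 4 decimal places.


dot = 19*2 + 4*-17 = -30
|u| = 19.4165, |v| = 17.1172
cos(angle) = -0.0903
angle = 95.1788 degrees

95.1788 degrees


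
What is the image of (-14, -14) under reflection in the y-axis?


Reflection across y-axis: (x, y) -> (-x, y)
(-14, -14) -> (14, -14)

(14, -14)


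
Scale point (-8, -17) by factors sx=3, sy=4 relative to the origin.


Scaling: (x*sx, y*sy) = (-8*3, -17*4) = (-24, -68)

(-24, -68)


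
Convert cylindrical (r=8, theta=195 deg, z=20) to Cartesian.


x = 8 * cos(195) = -7.7274
y = 8 * sin(195) = -2.0706
z = 20

(-7.7274, -2.0706, 20)


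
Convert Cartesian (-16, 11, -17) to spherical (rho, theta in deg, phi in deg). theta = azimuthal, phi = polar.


rho = sqrt((-16)^2 + 11^2 + (-17)^2) = 25.807
theta = atan2(11, -16) = 145.4915 deg
phi = acos(-17/25.807) = 131.2036 deg

rho = 25.807, theta = 145.4915 deg, phi = 131.2036 deg


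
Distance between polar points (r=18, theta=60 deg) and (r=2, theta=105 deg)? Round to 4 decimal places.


d = sqrt(r1^2 + r2^2 - 2*r1*r2*cos(t2-t1))
d = sqrt(18^2 + 2^2 - 2*18*2*cos(105-60)) = 16.646

16.646


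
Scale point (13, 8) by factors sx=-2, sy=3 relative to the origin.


Scaling: (x*sx, y*sy) = (13*-2, 8*3) = (-26, 24)

(-26, 24)


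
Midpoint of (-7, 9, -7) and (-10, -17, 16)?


Midpoint = ((-7+-10)/2, (9+-17)/2, (-7+16)/2) = (-8.5, -4, 4.5)

(-8.5, -4, 4.5)


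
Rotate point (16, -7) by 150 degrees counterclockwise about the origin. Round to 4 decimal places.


x' = 16*cos(150) - -7*sin(150) = -10.3564
y' = 16*sin(150) + -7*cos(150) = 14.0622

(-10.3564, 14.0622)


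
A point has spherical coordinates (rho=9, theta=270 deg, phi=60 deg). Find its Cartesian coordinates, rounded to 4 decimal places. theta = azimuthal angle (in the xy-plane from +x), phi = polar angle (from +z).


x = 9 * sin(60) * cos(270) = 0
y = 9 * sin(60) * sin(270) = -7.7942
z = 9 * cos(60) = 4.5

(0, -7.7942, 4.5)


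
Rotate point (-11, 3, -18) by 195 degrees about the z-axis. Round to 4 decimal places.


x' = -11*cos(195) - 3*sin(195) = 11.4016
y' = -11*sin(195) + 3*cos(195) = -0.0508
z' = -18

(11.4016, -0.0508, -18)


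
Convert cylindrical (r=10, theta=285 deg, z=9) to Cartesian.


x = 10 * cos(285) = 2.5882
y = 10 * sin(285) = -9.6593
z = 9

(2.5882, -9.6593, 9)


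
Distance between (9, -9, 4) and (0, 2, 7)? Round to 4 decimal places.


d = sqrt((0-9)^2 + (2--9)^2 + (7-4)^2) = 14.5258

14.5258


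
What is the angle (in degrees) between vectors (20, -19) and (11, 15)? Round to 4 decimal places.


dot = 20*11 + -19*15 = -65
|u| = 27.5862, |v| = 18.6011
cos(angle) = -0.1267
angle = 97.2774 degrees

97.2774 degrees


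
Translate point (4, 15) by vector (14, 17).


Translation: (x+dx, y+dy) = (4+14, 15+17) = (18, 32)

(18, 32)


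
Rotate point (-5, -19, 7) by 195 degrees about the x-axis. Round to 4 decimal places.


x' = -5
y' = -19*cos(195) - 7*sin(195) = 20.1643
z' = -19*sin(195) + 7*cos(195) = -1.8439

(-5, 20.1643, -1.8439)


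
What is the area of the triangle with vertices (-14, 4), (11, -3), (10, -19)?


Area = |x1(y2-y3) + x2(y3-y1) + x3(y1-y2)| / 2
= |-14*(-3--19) + 11*(-19-4) + 10*(4--3)| / 2
= 203.5

203.5


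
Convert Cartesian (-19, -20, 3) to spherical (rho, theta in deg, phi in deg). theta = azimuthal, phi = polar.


rho = sqrt((-19)^2 + (-20)^2 + 3^2) = 27.7489
theta = atan2(-20, -19) = 226.4688 deg
phi = acos(3/27.7489) = 83.7935 deg

rho = 27.7489, theta = 226.4688 deg, phi = 83.7935 deg


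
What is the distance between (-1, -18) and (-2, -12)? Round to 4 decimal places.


d = sqrt((-2--1)^2 + (-12--18)^2) = 6.0828

6.0828


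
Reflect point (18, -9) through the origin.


Reflection through origin: (x, y) -> (-x, -y)
(18, -9) -> (-18, 9)

(-18, 9)


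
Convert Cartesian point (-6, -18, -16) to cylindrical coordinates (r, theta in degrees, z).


r = sqrt((-6)^2 + (-18)^2) = 18.9737
theta = atan2(-18, -6) = 251.5651 deg
z = -16

r = 18.9737, theta = 251.5651 deg, z = -16


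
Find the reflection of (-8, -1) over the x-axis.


Reflection across x-axis: (x, y) -> (x, -y)
(-8, -1) -> (-8, 1)

(-8, 1)


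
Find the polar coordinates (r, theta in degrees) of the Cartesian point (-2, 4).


r = sqrt((-2)^2 + 4^2) = 4.4721
theta = atan2(4, -2) = 116.5651 degrees

r = 4.4721, theta = 116.5651 degrees


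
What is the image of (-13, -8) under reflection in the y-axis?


Reflection across y-axis: (x, y) -> (-x, y)
(-13, -8) -> (13, -8)

(13, -8)


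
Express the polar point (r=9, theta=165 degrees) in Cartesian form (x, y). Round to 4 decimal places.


x = 9 * cos(165) = -8.6933
y = 9 * sin(165) = 2.3294

(-8.6933, 2.3294)


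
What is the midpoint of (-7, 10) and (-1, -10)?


Midpoint = ((-7+-1)/2, (10+-10)/2) = (-4, 0)

(-4, 0)


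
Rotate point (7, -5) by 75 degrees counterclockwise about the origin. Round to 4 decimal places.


x' = 7*cos(75) - -5*sin(75) = 6.6414
y' = 7*sin(75) + -5*cos(75) = 5.4674

(6.6414, 5.4674)


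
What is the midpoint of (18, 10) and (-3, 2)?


Midpoint = ((18+-3)/2, (10+2)/2) = (7.5, 6)

(7.5, 6)


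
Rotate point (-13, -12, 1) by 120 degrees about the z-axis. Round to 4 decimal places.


x' = -13*cos(120) - -12*sin(120) = 16.8923
y' = -13*sin(120) + -12*cos(120) = -5.2583
z' = 1

(16.8923, -5.2583, 1)


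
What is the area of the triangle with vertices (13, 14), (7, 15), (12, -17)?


Area = |x1(y2-y3) + x2(y3-y1) + x3(y1-y2)| / 2
= |13*(15--17) + 7*(-17-14) + 12*(14-15)| / 2
= 93.5

93.5


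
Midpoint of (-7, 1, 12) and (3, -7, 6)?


Midpoint = ((-7+3)/2, (1+-7)/2, (12+6)/2) = (-2, -3, 9)

(-2, -3, 9)


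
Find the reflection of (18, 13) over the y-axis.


Reflection across y-axis: (x, y) -> (-x, y)
(18, 13) -> (-18, 13)

(-18, 13)


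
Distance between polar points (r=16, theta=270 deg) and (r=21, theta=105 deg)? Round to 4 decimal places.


d = sqrt(r1^2 + r2^2 - 2*r1*r2*cos(t2-t1))
d = sqrt(16^2 + 21^2 - 2*16*21*cos(105-270)) = 36.6893

36.6893


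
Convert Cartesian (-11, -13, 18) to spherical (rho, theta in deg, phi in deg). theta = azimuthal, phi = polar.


rho = sqrt((-11)^2 + (-13)^2 + 18^2) = 24.779
theta = atan2(-13, -11) = 229.7636 deg
phi = acos(18/24.779) = 43.4128 deg

rho = 24.779, theta = 229.7636 deg, phi = 43.4128 deg


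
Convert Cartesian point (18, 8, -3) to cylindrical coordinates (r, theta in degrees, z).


r = sqrt(18^2 + 8^2) = 19.6977
theta = atan2(8, 18) = 23.9625 deg
z = -3

r = 19.6977, theta = 23.9625 deg, z = -3


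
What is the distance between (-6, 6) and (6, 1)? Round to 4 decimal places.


d = sqrt((6--6)^2 + (1-6)^2) = 13

13


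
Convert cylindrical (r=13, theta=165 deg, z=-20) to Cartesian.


x = 13 * cos(165) = -12.557
y = 13 * sin(165) = 3.3646
z = -20

(-12.557, 3.3646, -20)


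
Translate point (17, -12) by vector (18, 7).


Translation: (x+dx, y+dy) = (17+18, -12+7) = (35, -5)

(35, -5)


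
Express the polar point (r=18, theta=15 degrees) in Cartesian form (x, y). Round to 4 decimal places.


x = 18 * cos(15) = 17.3867
y = 18 * sin(15) = 4.6587

(17.3867, 4.6587)


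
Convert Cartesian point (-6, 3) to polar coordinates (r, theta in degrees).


r = sqrt((-6)^2 + 3^2) = 6.7082
theta = atan2(3, -6) = 153.4349 degrees

r = 6.7082, theta = 153.4349 degrees


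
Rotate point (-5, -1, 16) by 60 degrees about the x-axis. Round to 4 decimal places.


x' = -5
y' = -1*cos(60) - 16*sin(60) = -14.3564
z' = -1*sin(60) + 16*cos(60) = 7.134

(-5, -14.3564, 7.134)


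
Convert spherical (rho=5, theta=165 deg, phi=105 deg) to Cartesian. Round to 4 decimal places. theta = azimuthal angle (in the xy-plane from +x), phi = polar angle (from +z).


x = 5 * sin(105) * cos(165) = -4.6651
y = 5 * sin(105) * sin(165) = 1.25
z = 5 * cos(105) = -1.2941

(-4.6651, 1.25, -1.2941)


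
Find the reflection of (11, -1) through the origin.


Reflection through origin: (x, y) -> (-x, -y)
(11, -1) -> (-11, 1)

(-11, 1)


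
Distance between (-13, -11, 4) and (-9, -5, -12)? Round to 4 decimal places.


d = sqrt((-9--13)^2 + (-5--11)^2 + (-12-4)^2) = 17.5499

17.5499


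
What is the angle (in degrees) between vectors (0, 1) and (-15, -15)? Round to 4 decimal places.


dot = 0*-15 + 1*-15 = -15
|u| = 1, |v| = 21.2132
cos(angle) = -0.7071
angle = 135 degrees

135 degrees


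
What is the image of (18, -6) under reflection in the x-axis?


Reflection across x-axis: (x, y) -> (x, -y)
(18, -6) -> (18, 6)

(18, 6)


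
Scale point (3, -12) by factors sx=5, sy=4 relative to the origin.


Scaling: (x*sx, y*sy) = (3*5, -12*4) = (15, -48)

(15, -48)


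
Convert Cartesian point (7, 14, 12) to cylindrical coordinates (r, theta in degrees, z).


r = sqrt(7^2 + 14^2) = 15.6525
theta = atan2(14, 7) = 63.4349 deg
z = 12

r = 15.6525, theta = 63.4349 deg, z = 12


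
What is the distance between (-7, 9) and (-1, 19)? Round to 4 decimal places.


d = sqrt((-1--7)^2 + (19-9)^2) = 11.6619

11.6619


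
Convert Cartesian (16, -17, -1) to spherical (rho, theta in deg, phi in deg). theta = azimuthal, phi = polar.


rho = sqrt(16^2 + (-17)^2 + (-1)^2) = 23.3666
theta = atan2(-17, 16) = 313.2643 deg
phi = acos(-1/23.3666) = 92.4528 deg

rho = 23.3666, theta = 313.2643 deg, phi = 92.4528 deg


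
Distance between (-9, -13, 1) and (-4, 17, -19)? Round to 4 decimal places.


d = sqrt((-4--9)^2 + (17--13)^2 + (-19-1)^2) = 36.4005

36.4005


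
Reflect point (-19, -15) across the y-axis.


Reflection across y-axis: (x, y) -> (-x, y)
(-19, -15) -> (19, -15)

(19, -15)


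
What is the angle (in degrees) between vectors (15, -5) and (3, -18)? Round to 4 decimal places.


dot = 15*3 + -5*-18 = 135
|u| = 15.8114, |v| = 18.2483
cos(angle) = 0.4679
angle = 62.1027 degrees

62.1027 degrees


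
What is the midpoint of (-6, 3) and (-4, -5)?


Midpoint = ((-6+-4)/2, (3+-5)/2) = (-5, -1)

(-5, -1)


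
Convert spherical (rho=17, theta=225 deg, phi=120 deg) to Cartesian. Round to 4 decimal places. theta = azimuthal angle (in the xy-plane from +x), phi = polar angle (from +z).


x = 17 * sin(120) * cos(225) = -10.4103
y = 17 * sin(120) * sin(225) = -10.4103
z = 17 * cos(120) = -8.5

(-10.4103, -10.4103, -8.5)


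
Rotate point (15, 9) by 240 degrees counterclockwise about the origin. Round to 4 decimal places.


x' = 15*cos(240) - 9*sin(240) = 0.2942
y' = 15*sin(240) + 9*cos(240) = -17.4904

(0.2942, -17.4904)


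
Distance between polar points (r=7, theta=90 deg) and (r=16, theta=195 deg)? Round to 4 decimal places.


d = sqrt(r1^2 + r2^2 - 2*r1*r2*cos(t2-t1))
d = sqrt(7^2 + 16^2 - 2*7*16*cos(195-90)) = 19.0519

19.0519


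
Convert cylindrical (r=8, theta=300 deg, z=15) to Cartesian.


x = 8 * cos(300) = 4
y = 8 * sin(300) = -6.9282
z = 15

(4, -6.9282, 15)


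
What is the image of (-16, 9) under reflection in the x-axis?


Reflection across x-axis: (x, y) -> (x, -y)
(-16, 9) -> (-16, -9)

(-16, -9)


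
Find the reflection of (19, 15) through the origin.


Reflection through origin: (x, y) -> (-x, -y)
(19, 15) -> (-19, -15)

(-19, -15)


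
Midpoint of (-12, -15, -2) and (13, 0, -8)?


Midpoint = ((-12+13)/2, (-15+0)/2, (-2+-8)/2) = (0.5, -7.5, -5)

(0.5, -7.5, -5)


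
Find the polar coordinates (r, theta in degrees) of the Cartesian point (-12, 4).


r = sqrt((-12)^2 + 4^2) = 12.6491
theta = atan2(4, -12) = 161.5651 degrees

r = 12.6491, theta = 161.5651 degrees


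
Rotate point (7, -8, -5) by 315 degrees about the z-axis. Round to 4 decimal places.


x' = 7*cos(315) - -8*sin(315) = -0.7071
y' = 7*sin(315) + -8*cos(315) = -10.6066
z' = -5

(-0.7071, -10.6066, -5)


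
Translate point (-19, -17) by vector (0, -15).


Translation: (x+dx, y+dy) = (-19+0, -17+-15) = (-19, -32)

(-19, -32)


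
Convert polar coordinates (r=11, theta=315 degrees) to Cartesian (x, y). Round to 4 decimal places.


x = 11 * cos(315) = 7.7782
y = 11 * sin(315) = -7.7782

(7.7782, -7.7782)


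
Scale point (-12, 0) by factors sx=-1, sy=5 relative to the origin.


Scaling: (x*sx, y*sy) = (-12*-1, 0*5) = (12, 0)

(12, 0)


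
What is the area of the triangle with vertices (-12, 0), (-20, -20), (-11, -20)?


Area = |x1(y2-y3) + x2(y3-y1) + x3(y1-y2)| / 2
= |-12*(-20--20) + -20*(-20-0) + -11*(0--20)| / 2
= 90

90


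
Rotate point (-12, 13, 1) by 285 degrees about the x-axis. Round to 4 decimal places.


x' = -12
y' = 13*cos(285) - 1*sin(285) = 4.3306
z' = 13*sin(285) + 1*cos(285) = -12.2982

(-12, 4.3306, -12.2982)


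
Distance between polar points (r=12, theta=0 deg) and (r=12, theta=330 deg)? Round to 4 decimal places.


d = sqrt(r1^2 + r2^2 - 2*r1*r2*cos(t2-t1))
d = sqrt(12^2 + 12^2 - 2*12*12*cos(330-0)) = 6.2117

6.2117


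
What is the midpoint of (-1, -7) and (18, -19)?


Midpoint = ((-1+18)/2, (-7+-19)/2) = (8.5, -13)

(8.5, -13)


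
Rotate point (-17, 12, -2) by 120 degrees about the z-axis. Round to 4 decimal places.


x' = -17*cos(120) - 12*sin(120) = -1.8923
y' = -17*sin(120) + 12*cos(120) = -20.7224
z' = -2

(-1.8923, -20.7224, -2)


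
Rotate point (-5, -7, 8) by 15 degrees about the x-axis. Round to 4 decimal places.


x' = -5
y' = -7*cos(15) - 8*sin(15) = -8.832
z' = -7*sin(15) + 8*cos(15) = 5.9157

(-5, -8.832, 5.9157)


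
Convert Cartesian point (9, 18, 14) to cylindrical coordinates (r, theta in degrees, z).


r = sqrt(9^2 + 18^2) = 20.1246
theta = atan2(18, 9) = 63.4349 deg
z = 14

r = 20.1246, theta = 63.4349 deg, z = 14


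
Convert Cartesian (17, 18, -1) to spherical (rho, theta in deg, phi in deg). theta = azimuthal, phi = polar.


rho = sqrt(17^2 + 18^2 + (-1)^2) = 24.779
theta = atan2(18, 17) = 46.6366 deg
phi = acos(-1/24.779) = 92.3129 deg

rho = 24.779, theta = 46.6366 deg, phi = 92.3129 deg


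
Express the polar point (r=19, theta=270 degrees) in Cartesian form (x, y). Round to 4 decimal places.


x = 19 * cos(270) = 0
y = 19 * sin(270) = -19

(0, -19)


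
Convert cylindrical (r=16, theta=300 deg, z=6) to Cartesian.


x = 16 * cos(300) = 8
y = 16 * sin(300) = -13.8564
z = 6

(8, -13.8564, 6)


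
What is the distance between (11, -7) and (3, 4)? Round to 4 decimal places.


d = sqrt((3-11)^2 + (4--7)^2) = 13.6015

13.6015


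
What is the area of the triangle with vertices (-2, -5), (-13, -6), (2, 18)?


Area = |x1(y2-y3) + x2(y3-y1) + x3(y1-y2)| / 2
= |-2*(-6-18) + -13*(18--5) + 2*(-5--6)| / 2
= 124.5

124.5


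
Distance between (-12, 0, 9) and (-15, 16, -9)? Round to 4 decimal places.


d = sqrt((-15--12)^2 + (16-0)^2 + (-9-9)^2) = 24.2693

24.2693


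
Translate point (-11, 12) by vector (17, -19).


Translation: (x+dx, y+dy) = (-11+17, 12+-19) = (6, -7)

(6, -7)


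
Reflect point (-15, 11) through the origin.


Reflection through origin: (x, y) -> (-x, -y)
(-15, 11) -> (15, -11)

(15, -11)


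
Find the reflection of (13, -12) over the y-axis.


Reflection across y-axis: (x, y) -> (-x, y)
(13, -12) -> (-13, -12)

(-13, -12)


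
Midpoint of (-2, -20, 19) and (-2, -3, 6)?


Midpoint = ((-2+-2)/2, (-20+-3)/2, (19+6)/2) = (-2, -11.5, 12.5)

(-2, -11.5, 12.5)


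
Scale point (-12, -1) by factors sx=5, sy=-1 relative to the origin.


Scaling: (x*sx, y*sy) = (-12*5, -1*-1) = (-60, 1)

(-60, 1)


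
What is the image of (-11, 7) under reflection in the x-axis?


Reflection across x-axis: (x, y) -> (x, -y)
(-11, 7) -> (-11, -7)

(-11, -7)


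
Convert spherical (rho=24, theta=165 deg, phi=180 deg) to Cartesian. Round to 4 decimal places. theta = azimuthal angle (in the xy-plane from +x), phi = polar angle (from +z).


x = 24 * sin(180) * cos(165) = 0
y = 24 * sin(180) * sin(165) = 0
z = 24 * cos(180) = -24

(0, 0, -24)


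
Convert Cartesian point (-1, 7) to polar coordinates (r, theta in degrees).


r = sqrt((-1)^2 + 7^2) = 7.0711
theta = atan2(7, -1) = 98.1301 degrees

r = 7.0711, theta = 98.1301 degrees


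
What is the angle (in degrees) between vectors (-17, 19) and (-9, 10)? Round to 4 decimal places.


dot = -17*-9 + 19*10 = 343
|u| = 25.4951, |v| = 13.4536
cos(angle) = 1
angle = 0.167 degrees

0.167 degrees


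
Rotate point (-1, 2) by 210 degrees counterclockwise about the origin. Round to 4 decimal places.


x' = -1*cos(210) - 2*sin(210) = 1.866
y' = -1*sin(210) + 2*cos(210) = -1.2321

(1.866, -1.2321)


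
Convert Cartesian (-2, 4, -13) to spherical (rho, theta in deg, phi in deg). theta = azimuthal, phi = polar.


rho = sqrt((-2)^2 + 4^2 + (-13)^2) = 13.7477
theta = atan2(4, -2) = 116.5651 deg
phi = acos(-13/13.7477) = 161.0162 deg

rho = 13.7477, theta = 116.5651 deg, phi = 161.0162 deg


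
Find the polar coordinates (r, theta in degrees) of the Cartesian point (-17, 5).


r = sqrt((-17)^2 + 5^2) = 17.72
theta = atan2(5, -17) = 163.6105 degrees

r = 17.72, theta = 163.6105 degrees


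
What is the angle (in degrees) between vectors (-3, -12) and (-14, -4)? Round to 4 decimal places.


dot = -3*-14 + -12*-4 = 90
|u| = 12.3693, |v| = 14.5602
cos(angle) = 0.4997
angle = 60.0184 degrees

60.0184 degrees


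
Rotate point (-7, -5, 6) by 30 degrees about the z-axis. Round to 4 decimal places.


x' = -7*cos(30) - -5*sin(30) = -3.5622
y' = -7*sin(30) + -5*cos(30) = -7.8301
z' = 6

(-3.5622, -7.8301, 6)
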